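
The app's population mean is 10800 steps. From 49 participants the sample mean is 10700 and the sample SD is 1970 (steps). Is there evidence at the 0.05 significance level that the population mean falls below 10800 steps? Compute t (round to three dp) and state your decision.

H0: μ = 10800; H1: μ < 10800 (one-sample t-test, left-tailed).
t = (x̄ − μ₀)/(s/√n) = (10700 − 10800)/(1970/√49) = -0.355
df = n − 1 = 48
p-value = P(T ≤ -0.355) ≈ 0.362
Since p ≈ 0.362 > α = 0.05, fail to reject H0; the data do not provide sufficient evidence against H0.

t = -0.355; fail to reject H0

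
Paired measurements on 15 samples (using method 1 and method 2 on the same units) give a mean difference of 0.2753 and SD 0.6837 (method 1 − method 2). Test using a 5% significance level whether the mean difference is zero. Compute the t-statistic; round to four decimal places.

H0: μ_d = 0; H1: μ_d ≠ 0 (paired t-test on the differences, two-sided).
t = d̄/(s_d/√n) = 0.2753/(0.6837/√15) = 1.5595
df = n − 1 = 14
Two-sided p-value ≈ 0.141
Since p ≈ 0.141 > α = 0.05, fail to reject H0; the data do not provide sufficient evidence against H0.

1.5595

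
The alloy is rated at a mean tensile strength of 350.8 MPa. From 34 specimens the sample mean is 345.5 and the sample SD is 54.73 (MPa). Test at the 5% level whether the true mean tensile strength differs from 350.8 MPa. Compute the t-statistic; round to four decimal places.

H0: μ = 350.8; H1: μ ≠ 350.8 (one-sample t-test, two-sided).
t = (x̄ − μ₀)/(s/√n) = (345.5 − 350.8)/(54.73/√34) = -0.5647
df = n − 1 = 33
Two-sided p-value ≈ 0.5761
Since p ≈ 0.5761 > α = 0.05, fail to reject H0; the evidence is not statistically significant.

-0.5647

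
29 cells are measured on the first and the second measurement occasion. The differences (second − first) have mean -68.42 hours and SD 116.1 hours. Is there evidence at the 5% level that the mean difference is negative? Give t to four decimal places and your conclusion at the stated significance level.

H0: μ_d = 0; H1: μ_d < 0 (paired t-test on the differences, left-tailed).
t = d̄/(s_d/√n) = -68.42/(116.1/√29) = -3.1736
df = n − 1 = 28
p-value = P(T ≤ -3.1736) ≈ 0.002
Since p ≈ 0.002 < α = 0.05, reject H0; the data support H1.

t = -3.1736; reject H0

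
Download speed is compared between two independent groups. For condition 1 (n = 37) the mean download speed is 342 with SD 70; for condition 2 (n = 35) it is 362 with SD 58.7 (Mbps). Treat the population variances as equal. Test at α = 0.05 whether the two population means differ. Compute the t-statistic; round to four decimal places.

-1.3098

Let group 1 = condition 1, group 2 = condition 2. H0: μ_1 = μ_2; H1: μ_1 ≠ μ_2 (two-sample pooled-variance t-test, two-sided).
s_p² = [(37−1)·70² + (35−1)·58.7²]/(37+35−2) = 4193.62
t = (342 − 362)/√[4193.62·(1/37 + 1/35)] = -1.3098
df = n₁ + n₂ − 2 = 70
Two-sided p-value ≈ 0.1945
Since p ≈ 0.1945 > α = 0.05, fail to reject H0; the evidence is not statistically significant.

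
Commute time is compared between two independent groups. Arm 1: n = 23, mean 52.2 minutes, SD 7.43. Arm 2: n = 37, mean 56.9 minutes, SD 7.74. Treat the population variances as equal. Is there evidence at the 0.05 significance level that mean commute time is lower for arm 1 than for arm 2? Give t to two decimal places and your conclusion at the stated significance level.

Let group 1 = arm 1, group 2 = arm 2. H0: μ_1 = μ_2; H1: μ_1 < μ_2 (two-sample pooled-variance t-test, left-tailed).
s_p² = [(23−1)·7.43² + (37−1)·7.74²]/(23+37−2) = 58.1238
t = (52.2 − 56.9)/√[58.1238·(1/23 + 1/37)] = -2.32
df = n₁ + n₂ − 2 = 58
p-value = P(T ≤ -2.32) ≈ 0.0119
Since p ≈ 0.0119 < α = 0.05, reject H0; the evidence is statistically significant.

t = -2.32; reject H0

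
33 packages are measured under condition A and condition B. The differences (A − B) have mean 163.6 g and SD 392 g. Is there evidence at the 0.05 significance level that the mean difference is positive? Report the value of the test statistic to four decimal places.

H0: μ_d = 0; H1: μ_d > 0 (paired t-test on the differences, right-tailed).
t = d̄/(s_d/√n) = 163.6/(392/√33) = 2.3975
df = n − 1 = 32
p-value = P(T ≥ 2.3975) ≈ 0.0113
Since p ≈ 0.0113 < α = 0.05, reject H0; the data support H1.

2.3975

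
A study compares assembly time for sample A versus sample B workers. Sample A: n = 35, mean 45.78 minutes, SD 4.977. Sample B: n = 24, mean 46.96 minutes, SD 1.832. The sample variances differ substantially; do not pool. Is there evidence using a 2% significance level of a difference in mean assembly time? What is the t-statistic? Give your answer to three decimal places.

-1.282

Let group 1 = sample A, group 2 = sample B. H0: μ_1 = μ_2; H1: μ_1 ≠ μ_2 (Welch's two-sample t-test, two-sided).
t = (x̄_1 − x̄_2)/√(s_1²/n_1 + s_2²/n_2) = (45.78 − 46.96)/√(4.977²/35 + 1.832²/24) = -1.282
Welch–Satterthwaite df ≈ 46.10
Two-sided p-value ≈ 0.2063
Since p ≈ 0.2063 > α = 0.02, fail to reject H0; the evidence is not statistically significant.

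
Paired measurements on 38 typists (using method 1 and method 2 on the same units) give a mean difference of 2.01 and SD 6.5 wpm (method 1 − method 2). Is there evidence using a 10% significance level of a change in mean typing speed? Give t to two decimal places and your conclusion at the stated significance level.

t = 1.91; reject H0

H0: μ_d = 0; H1: μ_d ≠ 0 (paired t-test on the differences, two-sided).
t = d̄/(s_d/√n) = 2.01/(6.5/√38) = 1.91
df = n − 1 = 37
Two-sided p-value ≈ 0.0644
Since p ≈ 0.0644 < α = 0.1, reject H0; the evidence is statistically significant.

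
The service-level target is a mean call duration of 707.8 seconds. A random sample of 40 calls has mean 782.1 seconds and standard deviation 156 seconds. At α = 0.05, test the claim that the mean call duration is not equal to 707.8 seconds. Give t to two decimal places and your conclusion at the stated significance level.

t = 3.01; reject H0

H0: μ = 707.8; H1: μ ≠ 707.8 (one-sample t-test, two-sided).
t = (x̄ − μ₀)/(s/√n) = (782.1 − 707.8)/(156/√40) = 3.01
df = n − 1 = 39
Two-sided p-value ≈ 0.005
Since p ≈ 0.005 < α = 0.05, reject H0; the evidence is statistically significant.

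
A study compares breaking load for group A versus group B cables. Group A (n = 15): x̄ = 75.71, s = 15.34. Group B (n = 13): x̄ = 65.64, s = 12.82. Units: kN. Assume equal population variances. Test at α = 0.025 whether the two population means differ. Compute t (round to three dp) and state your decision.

Let group 1 = group A, group 2 = group B. H0: μ_1 = μ_2; H1: μ_1 ≠ μ_2 (two-sample pooled-variance t-test, two-sided).
s_p² = [(15−1)·15.34² + (13−1)·12.82²]/(15+13−2) = 202.563
t = (75.71 − 65.64)/√[202.563·(1/15 + 1/13)] = 1.867
df = n₁ + n₂ − 2 = 26
Two-sided p-value ≈ 0.073
Since p ≈ 0.073 > α = 0.025, fail to reject H0; the data do not provide sufficient evidence against H0.

t = 1.867; fail to reject H0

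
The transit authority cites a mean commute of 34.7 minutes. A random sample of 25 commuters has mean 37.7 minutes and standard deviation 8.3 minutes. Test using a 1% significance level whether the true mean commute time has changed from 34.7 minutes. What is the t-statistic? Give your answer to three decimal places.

1.807

H0: μ = 34.7; H1: μ ≠ 34.7 (one-sample t-test, two-sided).
t = (x̄ − μ₀)/(s/√n) = (37.7 − 34.7)/(8.3/√25) = 1.807
df = n − 1 = 24
Two-sided p-value ≈ 0.0833
Since p ≈ 0.0833 > α = 0.01, fail to reject H0; the data do not provide sufficient evidence against H0.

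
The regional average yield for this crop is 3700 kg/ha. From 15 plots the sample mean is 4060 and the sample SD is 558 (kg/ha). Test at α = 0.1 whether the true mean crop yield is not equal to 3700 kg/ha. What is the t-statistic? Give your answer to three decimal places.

H0: μ = 3700; H1: μ ≠ 3700 (one-sample t-test, two-sided).
t = (x̄ − μ₀)/(s/√n) = (4060 − 3700)/(558/√15) = 2.499
df = n − 1 = 14
Two-sided p-value ≈ 0.026
Since p ≈ 0.026 < α = 0.1, reject H0; the evidence is statistically significant.

2.499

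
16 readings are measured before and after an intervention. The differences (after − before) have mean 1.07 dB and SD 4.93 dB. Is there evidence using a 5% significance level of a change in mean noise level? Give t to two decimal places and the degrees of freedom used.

H0: μ_d = 0; H1: μ_d ≠ 0 (paired t-test on the differences, two-sided).
t = d̄/(s_d/√n) = 1.07/(4.93/√16) = 0.87
df = n − 1 = 15
Two-sided p-value ≈ 0.399
Since p ≈ 0.399 > α = 0.05, fail to reject H0; the evidence is not statistically significant.

t = 0.87, df = 15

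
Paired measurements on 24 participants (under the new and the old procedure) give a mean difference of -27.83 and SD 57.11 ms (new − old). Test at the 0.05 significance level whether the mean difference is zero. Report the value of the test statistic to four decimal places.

-2.3873

H0: μ_d = 0; H1: μ_d ≠ 0 (paired t-test on the differences, two-sided).
t = d̄/(s_d/√n) = -27.83/(57.11/√24) = -2.3873
df = n − 1 = 23
Two-sided p-value ≈ 0.0256
Since p ≈ 0.0256 < α = 0.05, reject H0; the data support H1.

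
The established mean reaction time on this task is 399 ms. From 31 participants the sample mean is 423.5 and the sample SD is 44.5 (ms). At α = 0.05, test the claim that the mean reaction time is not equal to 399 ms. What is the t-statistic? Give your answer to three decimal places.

3.065

H0: μ = 399; H1: μ ≠ 399 (one-sample t-test, two-sided).
t = (x̄ − μ₀)/(s/√n) = (423.5 − 399)/(44.5/√31) = 3.065
df = n − 1 = 30
Two-sided p-value ≈ 0.0046
Since p ≈ 0.0046 < α = 0.05, reject H0; the evidence is statistically significant.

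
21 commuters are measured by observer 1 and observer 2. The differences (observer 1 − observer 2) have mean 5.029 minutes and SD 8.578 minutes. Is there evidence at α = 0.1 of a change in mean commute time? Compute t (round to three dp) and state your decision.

H0: μ_d = 0; H1: μ_d ≠ 0 (paired t-test on the differences, two-sided).
t = d̄/(s_d/√n) = 5.029/(8.578/√21) = 2.687
df = n − 1 = 20
Two-sided p-value ≈ 0.014
Since p ≈ 0.014 < α = 0.1, reject H0; the evidence is statistically significant.

t = 2.687; reject H0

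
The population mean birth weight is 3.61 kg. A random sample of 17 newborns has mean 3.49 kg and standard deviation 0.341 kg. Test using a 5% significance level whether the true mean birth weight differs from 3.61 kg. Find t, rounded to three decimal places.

-1.451

H0: μ = 3.61; H1: μ ≠ 3.61 (one-sample t-test, two-sided).
t = (x̄ − μ₀)/(s/√n) = (3.49 − 3.61)/(0.341/√17) = -1.451
df = n − 1 = 16
Two-sided p-value ≈ 0.1661
Since p ≈ 0.1661 > α = 0.05, fail to reject H0; the data do not provide sufficient evidence against H0.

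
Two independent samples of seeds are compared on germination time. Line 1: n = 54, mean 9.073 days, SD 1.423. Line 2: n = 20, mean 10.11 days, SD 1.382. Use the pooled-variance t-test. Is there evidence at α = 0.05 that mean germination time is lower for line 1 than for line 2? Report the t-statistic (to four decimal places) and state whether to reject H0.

t = -2.8051; reject H0

Let group 1 = line 1, group 2 = line 2. H0: μ_1 = μ_2; H1: μ_1 < μ_2 (two-sample pooled-variance t-test, left-tailed).
s_p² = [(54−1)·1.423² + (20−1)·1.382²]/(54+20−2) = 1.99458
t = (9.073 − 10.11)/√[1.99458·(1/54 + 1/20)] = -2.8051
df = n₁ + n₂ − 2 = 72
p-value = P(T ≤ -2.8051) ≈ 0.003
Since p ≈ 0.003 < α = 0.05, reject H0; the data support H1.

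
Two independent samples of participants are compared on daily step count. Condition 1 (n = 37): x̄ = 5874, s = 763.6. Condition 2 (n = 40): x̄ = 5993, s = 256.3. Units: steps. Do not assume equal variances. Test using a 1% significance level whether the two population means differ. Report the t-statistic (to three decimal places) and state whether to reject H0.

t = -0.902; fail to reject H0

Let group 1 = condition 1, group 2 = condition 2. H0: μ_1 = μ_2; H1: μ_1 ≠ μ_2 (Welch's two-sample t-test, two-sided).
t = (x̄_1 − x̄_2)/√(s_1²/n_1 + s_2²/n_2) = (5874 − 5993)/√(763.6²/37 + 256.3²/40) = -0.902
Welch–Satterthwaite df ≈ 43.46
Two-sided p-value ≈ 0.3720
Since p ≈ 0.3720 > α = 0.01, fail to reject H0; the data do not provide sufficient evidence against H0.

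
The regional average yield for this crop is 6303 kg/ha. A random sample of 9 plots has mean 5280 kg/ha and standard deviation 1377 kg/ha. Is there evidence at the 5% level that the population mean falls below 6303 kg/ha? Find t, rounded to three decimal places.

H0: μ = 6303; H1: μ < 6303 (one-sample t-test, left-tailed).
t = (x̄ − μ₀)/(s/√n) = (5280 − 6303)/(1377/√9) = -2.229
df = n − 1 = 8
p-value = P(T ≤ -2.229) ≈ 0.0282
Since p ≈ 0.0282 < α = 0.05, reject H0; the data support H1.

-2.229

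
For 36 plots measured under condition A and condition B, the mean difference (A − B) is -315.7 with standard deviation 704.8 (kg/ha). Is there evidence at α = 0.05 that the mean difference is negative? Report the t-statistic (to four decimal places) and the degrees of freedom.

t = -2.6876, df = 35

H0: μ_d = 0; H1: μ_d < 0 (paired t-test on the differences, left-tailed).
t = d̄/(s_d/√n) = -315.7/(704.8/√36) = -2.6876
df = n − 1 = 35
p-value = P(T ≤ -2.6876) ≈ 0.005
Since p ≈ 0.005 < α = 0.05, reject H0; the evidence is statistically significant.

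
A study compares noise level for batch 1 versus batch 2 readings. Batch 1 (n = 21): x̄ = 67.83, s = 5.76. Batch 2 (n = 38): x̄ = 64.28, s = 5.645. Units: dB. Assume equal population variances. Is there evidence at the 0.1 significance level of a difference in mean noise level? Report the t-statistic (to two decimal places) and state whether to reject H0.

t = 2.30; reject H0

Let group 1 = batch 1, group 2 = batch 2. H0: μ_1 = μ_2; H1: μ_1 ≠ μ_2 (two-sample pooled-variance t-test, two-sided).
s_p² = [(21−1)·5.76² + (38−1)·5.645²]/(21+38−2) = 32.3262
t = (67.83 − 64.28)/√[32.3262·(1/21 + 1/38)] = 2.30
df = n₁ + n₂ − 2 = 57
Two-sided p-value ≈ 0.025
Since p ≈ 0.025 < α = 0.1, reject H0; the evidence is statistically significant.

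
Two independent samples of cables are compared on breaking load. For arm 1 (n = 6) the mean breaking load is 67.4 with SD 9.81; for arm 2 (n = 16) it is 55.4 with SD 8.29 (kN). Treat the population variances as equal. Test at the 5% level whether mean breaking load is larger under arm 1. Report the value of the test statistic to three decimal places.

2.883

Let group 1 = arm 1, group 2 = arm 2. H0: μ_1 = μ_2; H1: μ_1 > μ_2 (two-sample pooled-variance t-test, right-tailed).
s_p² = [(6−1)·9.81² + (16−1)·8.29²]/(6+16−2) = 75.6021
t = (67.4 − 55.4)/√[75.6021·(1/6 + 1/16)] = 2.883
df = n₁ + n₂ − 2 = 20
p-value = P(T ≥ 2.883) ≈ 0.0046
Since p ≈ 0.0046 < α = 0.05, reject H0; the data support H1.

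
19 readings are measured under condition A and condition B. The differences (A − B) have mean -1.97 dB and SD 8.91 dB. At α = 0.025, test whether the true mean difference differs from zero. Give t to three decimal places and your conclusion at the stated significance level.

t = -0.964; fail to reject H0

H0: μ_d = 0; H1: μ_d ≠ 0 (paired t-test on the differences, two-sided).
t = d̄/(s_d/√n) = -1.97/(8.91/√19) = -0.964
df = n − 1 = 18
Two-sided p-value ≈ 0.348
Since p ≈ 0.348 > α = 0.025, fail to reject H0; the data do not provide sufficient evidence against H0.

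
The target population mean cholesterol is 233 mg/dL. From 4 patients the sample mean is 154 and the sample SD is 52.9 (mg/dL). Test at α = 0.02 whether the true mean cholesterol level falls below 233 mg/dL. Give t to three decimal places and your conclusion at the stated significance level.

t = -2.987; fail to reject H0

H0: μ = 233; H1: μ < 233 (one-sample t-test, left-tailed).
t = (x̄ − μ₀)/(s/√n) = (154 − 233)/(52.9/√4) = -2.987
df = n − 1 = 3
p-value = P(T ≤ -2.987) ≈ 0.029
Since p ≈ 0.029 > α = 0.02, fail to reject H0; the evidence is not statistically significant.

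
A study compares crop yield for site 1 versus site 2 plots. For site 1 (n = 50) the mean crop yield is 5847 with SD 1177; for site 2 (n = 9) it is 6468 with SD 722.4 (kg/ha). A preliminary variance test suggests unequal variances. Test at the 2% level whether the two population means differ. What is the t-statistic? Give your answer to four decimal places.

Let group 1 = site 1, group 2 = site 2. H0: μ_1 = μ_2; H1: μ_1 ≠ μ_2 (Welch's two-sample t-test, two-sided).
t = (x̄_1 − x̄_2)/√(s_1²/n_1 + s_2²/n_2) = (5847 − 6468)/√(1177²/50 + 722.4²/9) = -2.1214
Welch–Satterthwaite df ≈ 16.84
Two-sided p-value ≈ 0.049
Since p ≈ 0.049 > α = 0.02, fail to reject H0; the evidence is not statistically significant.

-2.1214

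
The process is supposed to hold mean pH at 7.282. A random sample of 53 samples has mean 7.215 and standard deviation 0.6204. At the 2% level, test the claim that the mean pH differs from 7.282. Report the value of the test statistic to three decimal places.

-0.786

H0: μ = 7.282; H1: μ ≠ 7.282 (one-sample t-test, two-sided).
t = (x̄ − μ₀)/(s/√n) = (7.215 − 7.282)/(0.6204/√53) = -0.786
df = n − 1 = 52
Two-sided p-value ≈ 0.435
Since p ≈ 0.435 > α = 0.02, fail to reject H0; the data do not provide sufficient evidence against H0.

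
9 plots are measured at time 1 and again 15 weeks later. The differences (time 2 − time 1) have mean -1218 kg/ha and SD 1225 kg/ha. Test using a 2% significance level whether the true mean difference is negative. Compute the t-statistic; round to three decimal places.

H0: μ_d = 0; H1: μ_d < 0 (paired t-test on the differences, left-tailed).
t = d̄/(s_d/√n) = -1218/(1225/√9) = -2.983
df = n − 1 = 8
p-value = P(T ≤ -2.983) ≈ 0.009
Since p ≈ 0.009 < α = 0.02, reject H0; the data support H1.

-2.983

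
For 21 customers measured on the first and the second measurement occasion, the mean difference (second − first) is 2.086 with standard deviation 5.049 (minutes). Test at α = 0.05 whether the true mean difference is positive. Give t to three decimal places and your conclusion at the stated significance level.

H0: μ_d = 0; H1: μ_d > 0 (paired t-test on the differences, right-tailed).
t = d̄/(s_d/√n) = 2.086/(5.049/√21) = 1.893
df = n − 1 = 20
p-value = P(T ≥ 1.893) ≈ 0.0364
Since p ≈ 0.0364 < α = 0.05, reject H0; the data support H1.

t = 1.893; reject H0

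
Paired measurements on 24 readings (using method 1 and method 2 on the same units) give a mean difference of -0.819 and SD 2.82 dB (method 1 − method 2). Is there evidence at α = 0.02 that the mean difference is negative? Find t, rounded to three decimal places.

H0: μ_d = 0; H1: μ_d < 0 (paired t-test on the differences, left-tailed).
t = d̄/(s_d/√n) = -0.819/(2.82/√24) = -1.423
df = n − 1 = 23
p-value = P(T ≤ -1.423) ≈ 0.084
Since p ≈ 0.084 > α = 0.02, fail to reject H0; the data do not provide sufficient evidence against H0.

-1.423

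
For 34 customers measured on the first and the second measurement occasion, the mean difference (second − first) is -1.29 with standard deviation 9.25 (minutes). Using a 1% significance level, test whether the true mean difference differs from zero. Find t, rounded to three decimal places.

H0: μ_d = 0; H1: μ_d ≠ 0 (paired t-test on the differences, two-sided).
t = d̄/(s_d/√n) = -1.29/(9.25/√34) = -0.813
df = n − 1 = 33
Two-sided p-value ≈ 0.422
Since p ≈ 0.422 > α = 0.01, fail to reject H0; the data do not provide sufficient evidence against H0.

-0.813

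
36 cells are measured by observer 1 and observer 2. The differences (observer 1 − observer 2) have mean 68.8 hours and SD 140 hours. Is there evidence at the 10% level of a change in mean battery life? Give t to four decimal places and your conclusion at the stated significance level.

H0: μ_d = 0; H1: μ_d ≠ 0 (paired t-test on the differences, two-sided).
t = d̄/(s_d/√n) = 68.8/(140/√36) = 2.9486
df = n − 1 = 35
Two-sided p-value ≈ 0.006
Since p ≈ 0.006 < α = 0.1, reject H0; the evidence is statistically significant.

t = 2.9486; reject H0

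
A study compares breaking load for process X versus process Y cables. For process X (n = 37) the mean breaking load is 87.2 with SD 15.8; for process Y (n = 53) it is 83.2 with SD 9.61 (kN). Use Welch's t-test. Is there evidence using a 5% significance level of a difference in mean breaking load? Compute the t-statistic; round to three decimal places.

Let group 1 = process X, group 2 = process Y. H0: μ_1 = μ_2; H1: μ_1 ≠ μ_2 (Welch's two-sample t-test, two-sided).
t = (x̄_1 − x̄_2)/√(s_1²/n_1 + s_2²/n_2) = (87.2 − 83.2)/√(15.8²/37 + 9.61²/53) = 1.373
Welch–Satterthwaite df ≈ 54.48
Two-sided p-value ≈ 0.175
Since p ≈ 0.175 > α = 0.05, fail to reject H0; the data do not provide sufficient evidence against H0.

1.373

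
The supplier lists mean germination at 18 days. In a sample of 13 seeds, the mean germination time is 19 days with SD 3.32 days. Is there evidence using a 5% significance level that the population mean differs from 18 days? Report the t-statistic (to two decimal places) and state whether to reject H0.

H0: μ = 18; H1: μ ≠ 18 (one-sample t-test, two-sided).
t = (x̄ − μ₀)/(s/√n) = (19 − 18)/(3.32/√13) = 1.09
df = n − 1 = 12
Two-sided p-value ≈ 0.299
Since p ≈ 0.299 > α = 0.05, fail to reject H0; the data do not provide sufficient evidence against H0.

t = 1.09; fail to reject H0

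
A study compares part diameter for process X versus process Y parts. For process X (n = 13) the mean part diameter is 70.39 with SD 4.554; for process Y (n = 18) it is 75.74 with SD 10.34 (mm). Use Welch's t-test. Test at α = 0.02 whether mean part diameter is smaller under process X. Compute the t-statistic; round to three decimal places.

-1.949

Let group 1 = process X, group 2 = process Y. H0: μ_1 = μ_2; H1: μ_1 < μ_2 (Welch's two-sample t-test, left-tailed).
t = (x̄_1 − x̄_2)/√(s_1²/n_1 + s_2²/n_2) = (70.39 − 75.74)/√(4.554²/13 + 10.34²/18) = -1.949
Welch–Satterthwaite df ≈ 24.82
p-value = P(T ≤ -1.949) ≈ 0.0313
Since p ≈ 0.0313 > α = 0.02, fail to reject H0; the evidence is not statistically significant.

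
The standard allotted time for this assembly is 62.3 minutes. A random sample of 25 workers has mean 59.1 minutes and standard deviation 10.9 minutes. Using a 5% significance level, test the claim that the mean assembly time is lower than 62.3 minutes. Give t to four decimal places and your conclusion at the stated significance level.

H0: μ = 62.3; H1: μ < 62.3 (one-sample t-test, left-tailed).
t = (x̄ − μ₀)/(s/√n) = (59.1 − 62.3)/(10.9/√25) = -1.4679
df = n − 1 = 24
p-value = P(T ≤ -1.4679) ≈ 0.0776
Since p ≈ 0.0776 > α = 0.05, fail to reject H0; the data do not provide sufficient evidence against H0.

t = -1.4679; fail to reject H0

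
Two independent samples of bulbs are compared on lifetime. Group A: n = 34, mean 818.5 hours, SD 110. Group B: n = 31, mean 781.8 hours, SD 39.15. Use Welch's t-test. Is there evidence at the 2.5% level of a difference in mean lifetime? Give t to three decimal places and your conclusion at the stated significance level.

t = 1.823; fail to reject H0

Let group 1 = group A, group 2 = group B. H0: μ_1 = μ_2; H1: μ_1 ≠ μ_2 (Welch's two-sample t-test, two-sided).
t = (x̄_1 − x̄_2)/√(s_1²/n_1 + s_2²/n_2) = (818.5 − 781.8)/√(110²/34 + 39.15²/31) = 1.823
Welch–Satterthwaite df ≈ 41.92
Two-sided p-value ≈ 0.0755
Since p ≈ 0.0755 > α = 0.025, fail to reject H0; the data do not provide sufficient evidence against H0.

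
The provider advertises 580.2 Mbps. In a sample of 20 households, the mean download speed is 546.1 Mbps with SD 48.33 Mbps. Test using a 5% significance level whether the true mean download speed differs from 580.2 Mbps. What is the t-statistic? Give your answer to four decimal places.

H0: μ = 580.2; H1: μ ≠ 580.2 (one-sample t-test, two-sided).
t = (x̄ − μ₀)/(s/√n) = (546.1 − 580.2)/(48.33/√20) = -3.1554
df = n − 1 = 19
Two-sided p-value ≈ 0.0052
Since p ≈ 0.0052 < α = 0.05, reject H0; the data support H1.

-3.1554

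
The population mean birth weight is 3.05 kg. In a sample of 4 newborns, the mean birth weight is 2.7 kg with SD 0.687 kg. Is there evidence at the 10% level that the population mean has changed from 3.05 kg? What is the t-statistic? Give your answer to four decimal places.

H0: μ = 3.05; H1: μ ≠ 3.05 (one-sample t-test, two-sided).
t = (x̄ − μ₀)/(s/√n) = (2.7 − 3.05)/(0.687/√4) = -1.0189
df = n − 1 = 3
Two-sided p-value ≈ 0.3833
Since p ≈ 0.3833 > α = 0.1, fail to reject H0; the evidence is not statistically significant.

-1.0189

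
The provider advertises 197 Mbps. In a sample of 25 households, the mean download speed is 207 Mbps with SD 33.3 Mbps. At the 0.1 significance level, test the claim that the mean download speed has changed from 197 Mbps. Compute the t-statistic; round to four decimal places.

H0: μ = 197; H1: μ ≠ 197 (one-sample t-test, two-sided).
t = (x̄ − μ₀)/(s/√n) = (207 − 197)/(33.3/√25) = 1.5015
df = n − 1 = 24
Two-sided p-value ≈ 0.146
Since p ≈ 0.146 > α = 0.1, fail to reject H0; the evidence is not statistically significant.

1.5015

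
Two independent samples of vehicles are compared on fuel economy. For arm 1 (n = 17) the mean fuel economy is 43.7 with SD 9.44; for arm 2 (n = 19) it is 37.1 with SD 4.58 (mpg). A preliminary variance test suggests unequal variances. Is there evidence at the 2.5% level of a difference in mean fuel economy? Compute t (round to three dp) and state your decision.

Let group 1 = arm 1, group 2 = arm 2. H0: μ_1 = μ_2; H1: μ_1 ≠ μ_2 (Welch's two-sample t-test, two-sided).
t = (x̄_1 − x̄_2)/√(s_1²/n_1 + s_2²/n_2) = (43.7 − 37.1)/√(9.44²/17 + 4.58²/19) = 2.620
Welch–Satterthwaite df ≈ 22.56
Two-sided p-value ≈ 0.015
Since p ≈ 0.015 < α = 0.025, reject H0; the evidence is statistically significant.

t = 2.620; reject H0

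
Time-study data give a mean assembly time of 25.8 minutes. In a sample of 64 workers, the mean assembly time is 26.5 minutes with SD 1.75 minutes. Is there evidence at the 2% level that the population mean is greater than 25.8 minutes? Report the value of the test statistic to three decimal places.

H0: μ = 25.8; H1: μ > 25.8 (one-sample t-test, right-tailed).
t = (x̄ − μ₀)/(s/√n) = (26.5 − 25.8)/(1.75/√64) = 3.200
df = n − 1 = 63
p-value = P(T ≥ 3.200) ≈ 0.001
Since p ≈ 0.001 < α = 0.02, reject H0; the data support H1.

3.200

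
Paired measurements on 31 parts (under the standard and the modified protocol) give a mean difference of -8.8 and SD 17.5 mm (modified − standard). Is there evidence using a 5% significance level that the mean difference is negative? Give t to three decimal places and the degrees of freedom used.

H0: μ_d = 0; H1: μ_d < 0 (paired t-test on the differences, left-tailed).
t = d̄/(s_d/√n) = -8.8/(17.5/√31) = -2.800
df = n − 1 = 30
p-value = P(T ≤ -2.800) ≈ 0.0044
Since p ≈ 0.0044 < α = 0.05, reject H0; the evidence is statistically significant.

t = -2.800, df = 30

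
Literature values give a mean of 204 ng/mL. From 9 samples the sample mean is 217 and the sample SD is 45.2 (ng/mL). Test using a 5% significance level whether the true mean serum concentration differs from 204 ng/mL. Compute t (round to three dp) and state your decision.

H0: μ = 204; H1: μ ≠ 204 (one-sample t-test, two-sided).
t = (x̄ − μ₀)/(s/√n) = (217 − 204)/(45.2/√9) = 0.863
df = n − 1 = 8
Two-sided p-value ≈ 0.4133
Since p ≈ 0.4133 > α = 0.05, fail to reject H0; the data do not provide sufficient evidence against H0.

t = 0.863; fail to reject H0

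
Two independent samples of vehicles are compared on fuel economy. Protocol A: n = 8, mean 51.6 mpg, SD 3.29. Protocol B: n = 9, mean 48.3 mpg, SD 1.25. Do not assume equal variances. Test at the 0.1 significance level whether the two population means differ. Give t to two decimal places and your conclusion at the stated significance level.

t = 2.67; reject H0

Let group 1 = protocol A, group 2 = protocol B. H0: μ_1 = μ_2; H1: μ_1 ≠ μ_2 (Welch's two-sample t-test, two-sided).
t = (x̄_1 − x̄_2)/√(s_1²/n_1 + s_2²/n_2) = (51.6 − 48.3)/√(3.29²/8 + 1.25²/9) = 2.67
Welch–Satterthwaite df ≈ 8.79
Two-sided p-value ≈ 0.026
Since p ≈ 0.026 < α = 0.1, reject H0; the data support H1.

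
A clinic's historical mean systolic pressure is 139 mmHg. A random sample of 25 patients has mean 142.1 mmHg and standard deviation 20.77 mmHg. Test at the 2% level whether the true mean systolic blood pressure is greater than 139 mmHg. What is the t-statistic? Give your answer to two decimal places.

H0: μ = 139; H1: μ > 139 (one-sample t-test, right-tailed).
t = (x̄ − μ₀)/(s/√n) = (142.1 − 139)/(20.77/√25) = 0.75
df = n − 1 = 24
p-value = P(T ≥ 0.75) ≈ 0.231
Since p ≈ 0.231 > α = 0.02, fail to reject H0; the evidence is not statistically significant.

0.75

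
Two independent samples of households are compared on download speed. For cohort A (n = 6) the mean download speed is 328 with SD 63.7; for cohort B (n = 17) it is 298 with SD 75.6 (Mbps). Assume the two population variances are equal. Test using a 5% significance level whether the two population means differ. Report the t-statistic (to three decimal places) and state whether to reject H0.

Let group 1 = cohort A, group 2 = cohort B. H0: μ_1 = μ_2; H1: μ_1 ≠ μ_2 (two-sample pooled-variance t-test, two-sided).
s_p² = [(6−1)·63.7² + (17−1)·75.6²]/(6+17−2) = 5320.68
t = (328 − 298)/√[5320.68·(1/6 + 1/17)] = 0.866
df = n₁ + n₂ − 2 = 21
Two-sided p-value ≈ 0.396
Since p ≈ 0.396 > α = 0.05, fail to reject H0; the evidence is not statistically significant.

t = 0.866; fail to reject H0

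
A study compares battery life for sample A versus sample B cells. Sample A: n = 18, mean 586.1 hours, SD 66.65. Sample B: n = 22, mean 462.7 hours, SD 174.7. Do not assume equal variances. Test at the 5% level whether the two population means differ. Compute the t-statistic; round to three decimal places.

Let group 1 = sample A, group 2 = sample B. H0: μ_1 = μ_2; H1: μ_1 ≠ μ_2 (Welch's two-sample t-test, two-sided).
t = (x̄_1 − x̄_2)/√(s_1²/n_1 + s_2²/n_2) = (586.1 − 462.7)/√(66.65²/18 + 174.7²/22) = 3.053
Welch–Satterthwaite df ≈ 28.04
Two-sided p-value ≈ 0.005
Since p ≈ 0.005 < α = 0.05, reject H0; the data support H1.

3.053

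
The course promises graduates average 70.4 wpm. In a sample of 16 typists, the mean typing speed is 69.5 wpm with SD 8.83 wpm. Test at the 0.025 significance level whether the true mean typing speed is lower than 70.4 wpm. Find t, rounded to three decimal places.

H0: μ = 70.4; H1: μ < 70.4 (one-sample t-test, left-tailed).
t = (x̄ − μ₀)/(s/√n) = (69.5 − 70.4)/(8.83/√16) = -0.408
df = n − 1 = 15
p-value = P(T ≤ -0.408) ≈ 0.3446
Since p ≈ 0.3446 > α = 0.025, fail to reject H0; the data do not provide sufficient evidence against H0.

-0.408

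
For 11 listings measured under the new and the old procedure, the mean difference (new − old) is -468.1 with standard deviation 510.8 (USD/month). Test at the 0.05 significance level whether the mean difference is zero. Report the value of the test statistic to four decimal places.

H0: μ_d = 0; H1: μ_d ≠ 0 (paired t-test on the differences, two-sided).
t = d̄/(s_d/√n) = -468.1/(510.8/√11) = -3.0394
df = n − 1 = 10
Two-sided p-value ≈ 0.012
Since p ≈ 0.012 < α = 0.05, reject H0; the evidence is statistically significant.

-3.0394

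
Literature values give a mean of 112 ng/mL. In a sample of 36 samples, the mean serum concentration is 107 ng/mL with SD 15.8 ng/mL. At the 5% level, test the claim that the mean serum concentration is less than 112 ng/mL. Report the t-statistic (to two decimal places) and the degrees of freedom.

t = -1.90, df = 35

H0: μ = 112; H1: μ < 112 (one-sample t-test, left-tailed).
t = (x̄ − μ₀)/(s/√n) = (107 − 112)/(15.8/√36) = -1.90
df = n − 1 = 35
p-value = P(T ≤ -1.90) ≈ 0.033
Since p ≈ 0.033 < α = 0.05, reject H0; the data support H1.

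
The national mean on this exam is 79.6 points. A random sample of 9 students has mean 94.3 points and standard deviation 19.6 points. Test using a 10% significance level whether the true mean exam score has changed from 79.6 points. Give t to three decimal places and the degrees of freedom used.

t = 2.250, df = 8

H0: μ = 79.6; H1: μ ≠ 79.6 (one-sample t-test, two-sided).
t = (x̄ − μ₀)/(s/√n) = (94.3 − 79.6)/(19.6/√9) = 2.250
df = n − 1 = 8
Two-sided p-value ≈ 0.0546
Since p ≈ 0.0546 < α = 0.1, reject H0; the evidence is statistically significant.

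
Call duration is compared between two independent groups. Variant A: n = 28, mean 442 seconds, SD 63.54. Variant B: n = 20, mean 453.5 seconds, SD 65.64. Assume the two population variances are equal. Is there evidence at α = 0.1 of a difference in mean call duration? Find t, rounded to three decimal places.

-0.610

Let group 1 = variant A, group 2 = variant B. H0: μ_1 = μ_2; H1: μ_1 ≠ μ_2 (two-sample pooled-variance t-test, two-sided).
s_p² = [(28−1)·63.54² + (20−1)·65.64²]/(28+20−2) = 4149.38
t = (442 − 453.5)/√[4149.38·(1/28 + 1/20)] = -0.610
df = n₁ + n₂ − 2 = 46
Two-sided p-value ≈ 0.545
Since p ≈ 0.545 > α = 0.1, fail to reject H0; the data do not provide sufficient evidence against H0.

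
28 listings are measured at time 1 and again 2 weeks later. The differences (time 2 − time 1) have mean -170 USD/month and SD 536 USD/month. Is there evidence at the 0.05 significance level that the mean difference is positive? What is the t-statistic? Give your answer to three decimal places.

H0: μ_d = 0; H1: μ_d > 0 (paired t-test on the differences, right-tailed).
t = d̄/(s_d/√n) = -170/(536/√28) = -1.678
df = n − 1 = 27
p-value = P(T ≥ -1.678) ≈ 0.948
Since p ≈ 0.948 > α = 0.05, fail to reject H0; the evidence is not statistically significant.

-1.678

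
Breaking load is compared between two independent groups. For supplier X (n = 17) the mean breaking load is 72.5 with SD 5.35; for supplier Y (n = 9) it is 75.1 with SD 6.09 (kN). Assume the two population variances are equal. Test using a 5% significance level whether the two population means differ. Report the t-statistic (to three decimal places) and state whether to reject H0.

t = -1.125; fail to reject H0

Let group 1 = supplier X, group 2 = supplier Y. H0: μ_1 = μ_2; H1: μ_1 ≠ μ_2 (two-sample pooled-variance t-test, two-sided).
s_p² = [(17−1)·5.35² + (9−1)·6.09²]/(17+9−2) = 31.4444
t = (72.5 − 75.1)/√[31.4444·(1/17 + 1/9)] = -1.125
df = n₁ + n₂ − 2 = 24
Two-sided p-value ≈ 0.272
Since p ≈ 0.272 > α = 0.05, fail to reject H0; the evidence is not statistically significant.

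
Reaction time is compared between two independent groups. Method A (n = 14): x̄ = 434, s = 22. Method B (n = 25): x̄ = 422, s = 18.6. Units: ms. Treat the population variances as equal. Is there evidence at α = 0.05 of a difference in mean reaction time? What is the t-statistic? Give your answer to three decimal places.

1.810

Let group 1 = method A, group 2 = method B. H0: μ_1 = μ_2; H1: μ_1 ≠ μ_2 (two-sample pooled-variance t-test, two-sided).
s_p² = [(14−1)·22² + (25−1)·18.6²]/(14+25−2) = 394.461
t = (434 − 422)/√[394.461·(1/14 + 1/25)] = 1.810
df = n₁ + n₂ − 2 = 37
Two-sided p-value ≈ 0.0784
Since p ≈ 0.0784 > α = 0.05, fail to reject H0; the evidence is not statistically significant.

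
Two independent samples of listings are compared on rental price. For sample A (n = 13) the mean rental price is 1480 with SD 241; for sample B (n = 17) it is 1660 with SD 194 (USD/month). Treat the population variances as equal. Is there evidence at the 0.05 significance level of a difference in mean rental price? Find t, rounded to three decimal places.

-2.268

Let group 1 = sample A, group 2 = sample B. H0: μ_1 = μ_2; H1: μ_1 ≠ μ_2 (two-sample pooled-variance t-test, two-sided).
s_p² = [(13−1)·241² + (17−1)·194²]/(13+17−2) = 46398.1
t = (1480 − 1660)/√[46398.1·(1/13 + 1/17)] = -2.268
df = n₁ + n₂ − 2 = 28
Two-sided p-value ≈ 0.031
Since p ≈ 0.031 < α = 0.05, reject H0; the evidence is statistically significant.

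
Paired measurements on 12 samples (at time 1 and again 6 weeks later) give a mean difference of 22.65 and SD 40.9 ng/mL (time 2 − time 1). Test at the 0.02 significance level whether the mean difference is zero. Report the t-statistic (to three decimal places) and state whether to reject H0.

t = 1.918; fail to reject H0

H0: μ_d = 0; H1: μ_d ≠ 0 (paired t-test on the differences, two-sided).
t = d̄/(s_d/√n) = 22.65/(40.9/√12) = 1.918
df = n − 1 = 11
Two-sided p-value ≈ 0.0814
Since p ≈ 0.0814 > α = 0.02, fail to reject H0; the data do not provide sufficient evidence against H0.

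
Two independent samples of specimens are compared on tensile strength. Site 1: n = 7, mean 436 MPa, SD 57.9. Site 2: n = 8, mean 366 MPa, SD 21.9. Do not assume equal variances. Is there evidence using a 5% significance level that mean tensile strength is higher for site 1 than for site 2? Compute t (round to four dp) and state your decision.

Let group 1 = site 1, group 2 = site 2. H0: μ_1 = μ_2; H1: μ_1 > μ_2 (Welch's two-sample t-test, right-tailed).
t = (x̄_1 − x̄_2)/√(s_1²/n_1 + s_2²/n_2) = (436 − 366)/√(57.9²/7 + 21.9²/8) = 3.0155
Welch–Satterthwaite df ≈ 7.50
p-value = P(T ≥ 3.0155) ≈ 0.0090
Since p ≈ 0.0090 < α = 0.05, reject H0; the evidence is statistically significant.

t = 3.0155; reject H0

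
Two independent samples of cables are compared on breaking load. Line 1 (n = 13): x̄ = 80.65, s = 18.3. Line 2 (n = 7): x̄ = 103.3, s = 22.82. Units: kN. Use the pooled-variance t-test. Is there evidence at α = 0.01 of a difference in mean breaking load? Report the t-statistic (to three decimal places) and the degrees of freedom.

Let group 1 = line 1, group 2 = line 2. H0: μ_1 = μ_2; H1: μ_1 ≠ μ_2 (two-sample pooled-variance t-test, two-sided).
s_p² = [(13−1)·18.3² + (7−1)·22.82²]/(13+7−2) = 396.844
t = (80.65 − 103.3)/√[396.844·(1/13 + 1/7)] = -2.425
df = n₁ + n₂ − 2 = 18
Two-sided p-value ≈ 0.026
Since p ≈ 0.026 > α = 0.01, fail to reject H0; the evidence is not statistically significant.

t = -2.425, df = 18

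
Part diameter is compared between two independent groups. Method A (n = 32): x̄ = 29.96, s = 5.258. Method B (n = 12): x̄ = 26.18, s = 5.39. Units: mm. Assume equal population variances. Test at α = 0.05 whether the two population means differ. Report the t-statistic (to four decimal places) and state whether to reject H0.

Let group 1 = method A, group 2 = method B. H0: μ_1 = μ_2; H1: μ_1 ≠ μ_2 (two-sample pooled-variance t-test, two-sided).
s_p² = [(32−1)·5.258² + (12−1)·5.39²]/(32+12−2) = 28.0147
t = (29.96 − 26.18)/√[28.0147·(1/32 + 1/12)] = 2.1098
df = n₁ + n₂ − 2 = 42
Two-sided p-value ≈ 0.0409
Since p ≈ 0.0409 < α = 0.05, reject H0; the evidence is statistically significant.

t = 2.1098; reject H0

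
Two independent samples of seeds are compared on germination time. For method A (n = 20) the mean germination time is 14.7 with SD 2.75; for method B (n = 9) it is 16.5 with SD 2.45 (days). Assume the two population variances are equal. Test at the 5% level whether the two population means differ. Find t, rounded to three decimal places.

-1.683

Let group 1 = method A, group 2 = method B. H0: μ_1 = μ_2; H1: μ_1 ≠ μ_2 (two-sample pooled-variance t-test, two-sided).
s_p² = [(20−1)·2.75² + (9−1)·2.45²]/(20+9−2) = 7.10028
t = (14.7 − 16.5)/√[7.10028·(1/20 + 1/9)] = -1.683
df = n₁ + n₂ − 2 = 27
Two-sided p-value ≈ 0.104
Since p ≈ 0.104 > α = 0.05, fail to reject H0; the evidence is not statistically significant.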